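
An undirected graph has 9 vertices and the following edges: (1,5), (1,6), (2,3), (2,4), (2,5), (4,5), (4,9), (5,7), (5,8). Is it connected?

Step 1: Build adjacency list from edges:
  1: 5, 6
  2: 3, 4, 5
  3: 2
  4: 2, 5, 9
  5: 1, 2, 4, 7, 8
  6: 1
  7: 5
  8: 5
  9: 4

Step 2: Run BFS/DFS from vertex 1:
  Visited: {1, 5, 6, 2, 4, 7, 8, 3, 9}
  Reached 9 of 9 vertices

Step 3: All 9 vertices reached from vertex 1, so the graph is connected.
Answer: Yes, the graph is connected.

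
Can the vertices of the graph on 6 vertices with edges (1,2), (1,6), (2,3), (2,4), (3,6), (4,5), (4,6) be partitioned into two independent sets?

Step 1: Attempt 2-coloring using BFS:
  Start at vertex 1, assign color 0
  Color vertex 2 with color 1 (neighbor of 1)
  Color vertex 6 with color 1 (neighbor of 1)
  Color vertex 3 with color 0 (neighbor of 2)
  Color vertex 4 with color 0 (neighbor of 2)
  Color vertex 5 with color 1 (neighbor of 4)

Step 2: 2-coloring succeeded. No conflicts found.
  Set A (color 0): {1, 3, 4}
  Set B (color 1): {2, 5, 6}

The graph is bipartite with partition {1, 3, 4}, {2, 5, 6}.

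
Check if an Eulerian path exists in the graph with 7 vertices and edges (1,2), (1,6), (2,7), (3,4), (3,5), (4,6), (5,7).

Step 1: Find the degree of each vertex:
  deg(1) = 2
  deg(2) = 2
  deg(3) = 2
  deg(4) = 2
  deg(5) = 2
  deg(6) = 2
  deg(7) = 2

Step 2: Count vertices with odd degree:
  All vertices have even degree (0 odd-degree vertices)

Step 3: Apply Euler's theorem:
  - Eulerian circuit exists iff graph is connected and all vertices have even degree
  - Eulerian path exists iff graph is connected and has 0 or 2 odd-degree vertices

Graph is connected with 0 odd-degree vertices.
Both Eulerian circuit and Eulerian path exist.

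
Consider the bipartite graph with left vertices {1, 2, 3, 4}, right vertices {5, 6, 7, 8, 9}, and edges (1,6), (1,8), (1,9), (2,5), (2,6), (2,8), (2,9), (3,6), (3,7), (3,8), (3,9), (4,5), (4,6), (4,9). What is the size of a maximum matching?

Step 1: List the neighbors of each left vertex:
  1: 6, 8, 9
  2: 5, 6, 8, 9
  3: 6, 7, 8, 9
  4: 5, 6, 9

Step 2: Greedily match left vertices, then look for augmenting paths:
  Match 1 -- 6
  Match 2 -- 5
  Match 3 -- 7
  Match 4 -- 9
  No augmenting path remains.

Step 3: Verify this is maximum:
  Matching size 4 = min(|L|, |R|) = min(4, 5), which is an upper bound, so this matching is maximum.

Maximum matching: {(1,6), (2,5), (3,7), (4,9)}
Size: 4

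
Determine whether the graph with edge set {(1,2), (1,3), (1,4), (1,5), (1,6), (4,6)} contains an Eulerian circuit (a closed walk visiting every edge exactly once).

Step 1: Find the degree of each vertex:
  deg(1) = 5
  deg(2) = 1
  deg(3) = 1
  deg(4) = 2
  deg(5) = 1
  deg(6) = 2

Step 2: Count vertices with odd degree:
  Odd-degree vertices: 1, 2, 3, 5 (4 total)

Step 3: Apply Euler's theorem:
  - Eulerian circuit exists iff graph is connected and all vertices have even degree
  - Eulerian path exists iff graph is connected and has 0 or 2 odd-degree vertices

Graph has 4 odd-degree vertices (need 0 or 2).
Neither Eulerian path nor Eulerian circuit exists.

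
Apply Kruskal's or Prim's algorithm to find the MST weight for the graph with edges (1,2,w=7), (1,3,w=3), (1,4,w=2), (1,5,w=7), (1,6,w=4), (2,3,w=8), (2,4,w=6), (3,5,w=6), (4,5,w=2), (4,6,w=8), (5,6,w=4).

Apply Kruskal's algorithm (sort edges by weight, add if no cycle):

Sorted edges by weight:
  (1,4) w=2
  (4,5) w=2
  (1,3) w=3
  (1,6) w=4
  (5,6) w=4
  (2,4) w=6
  (3,5) w=6
  (1,5) w=7
  (1,2) w=7
  (2,3) w=8
  (4,6) w=8

Add edge (1,4) w=2 -- no cycle. Running total: 2
Add edge (4,5) w=2 -- no cycle. Running total: 4
Add edge (1,3) w=3 -- no cycle. Running total: 7
Add edge (1,6) w=4 -- no cycle. Running total: 11
Skip edge (5,6) w=4 -- would create cycle
Add edge (2,4) w=6 -- no cycle. Running total: 17

MST edges: (1,4,w=2), (4,5,w=2), (1,3,w=3), (1,6,w=4), (2,4,w=6)
Total MST weight: 2 + 2 + 3 + 4 + 6 = 17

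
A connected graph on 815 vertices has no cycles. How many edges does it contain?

A tree on n vertices always has exactly n - 1 edges.
For n = 815: edges = 815 - 1 = 814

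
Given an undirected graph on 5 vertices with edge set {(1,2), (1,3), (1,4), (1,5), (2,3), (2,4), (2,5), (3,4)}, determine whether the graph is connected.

Step 1: Build adjacency list from edges:
  1: 2, 3, 4, 5
  2: 1, 3, 4, 5
  3: 1, 2, 4
  4: 1, 2, 3
  5: 1, 2

Step 2: Run BFS/DFS from vertex 1:
  Visited: {1, 2, 3, 4, 5}
  Reached 5 of 5 vertices

Step 3: All 5 vertices reached from vertex 1, so the graph is connected.
Answer: Yes, the graph is connected.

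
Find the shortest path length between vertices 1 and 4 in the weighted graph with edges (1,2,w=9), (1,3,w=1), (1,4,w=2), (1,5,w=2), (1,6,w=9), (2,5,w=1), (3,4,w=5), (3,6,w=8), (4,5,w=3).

Step 1: Build adjacency list with weights:
  1: 2(w=9), 3(w=1), 4(w=2), 5(w=2), 6(w=9)
  2: 1(w=9), 5(w=1)
  3: 1(w=1), 4(w=5), 6(w=8)
  4: 1(w=2), 3(w=5), 5(w=3)
  5: 1(w=2), 2(w=1), 4(w=3)
  6: 1(w=9), 3(w=8)

Step 2: Apply Dijkstra's algorithm from vertex 1:
  Visit vertex 1 (distance=0)
    Update dist[2] = 9
    Update dist[3] = 1
    Update dist[4] = 2
    Update dist[5] = 2
    Update dist[6] = 9
  Visit vertex 3 (distance=1)
  Visit vertex 4 (distance=2)

Step 3: Shortest path: 1 -> 4
Total weight: 2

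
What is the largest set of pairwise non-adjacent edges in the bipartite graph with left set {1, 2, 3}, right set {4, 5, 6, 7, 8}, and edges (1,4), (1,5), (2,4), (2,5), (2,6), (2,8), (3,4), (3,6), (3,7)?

Step 1: List the neighbors of each left vertex:
  1: 4, 5
  2: 4, 5, 6, 8
  3: 4, 6, 7

Step 2: Greedily match left vertices, then look for augmenting paths:
  Match 1 -- 4
  Match 2 -- 5
  Match 3 -- 6
  No augmenting path remains.

Step 3: Verify this is maximum:
  Matching size 3 = min(|L|, |R|) = min(3, 5), which is an upper bound, so this matching is maximum.

Maximum matching: {(1,4), (2,5), (3,6)}
Size: 3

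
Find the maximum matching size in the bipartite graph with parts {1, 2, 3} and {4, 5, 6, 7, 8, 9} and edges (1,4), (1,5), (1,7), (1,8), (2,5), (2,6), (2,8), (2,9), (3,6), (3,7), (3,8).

Step 1: List the neighbors of each left vertex:
  1: 4, 5, 7, 8
  2: 5, 6, 8, 9
  3: 6, 7, 8

Step 2: Greedily match left vertices, then look for augmenting paths:
  Match 1 -- 4
  Match 2 -- 5
  Match 3 -- 6
  No augmenting path remains.

Step 3: Verify this is maximum:
  Matching size 3 = min(|L|, |R|) = min(3, 6), which is an upper bound, so this matching is maximum.

Maximum matching: {(1,4), (2,5), (3,6)}
Size: 3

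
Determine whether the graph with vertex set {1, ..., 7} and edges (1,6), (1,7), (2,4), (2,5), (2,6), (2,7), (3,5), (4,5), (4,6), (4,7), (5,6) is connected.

Step 1: Build adjacency list from edges:
  1: 6, 7
  2: 4, 5, 6, 7
  3: 5
  4: 2, 5, 6, 7
  5: 2, 3, 4, 6
  6: 1, 2, 4, 5
  7: 1, 2, 4

Step 2: Run BFS/DFS from vertex 1:
  Visited: {1, 6, 7, 2, 4, 5, 3}
  Reached 7 of 7 vertices

Step 3: All 7 vertices reached from vertex 1, so the graph is connected.
Answer: Yes, the graph is connected.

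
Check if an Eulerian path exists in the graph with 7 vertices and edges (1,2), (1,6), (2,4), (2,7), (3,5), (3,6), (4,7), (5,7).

Step 1: Find the degree of each vertex:
  deg(1) = 2
  deg(2) = 3
  deg(3) = 2
  deg(4) = 2
  deg(5) = 2
  deg(6) = 2
  deg(7) = 3

Step 2: Count vertices with odd degree:
  Odd-degree vertices: 2, 7 (2 total)

Step 3: Apply Euler's theorem:
  - Eulerian circuit exists iff graph is connected and all vertices have even degree
  - Eulerian path exists iff graph is connected and has 0 or 2 odd-degree vertices

Graph is connected with exactly 2 odd-degree vertices (2, 7).
Eulerian path exists (starting and ending at the odd-degree vertices), but no Eulerian circuit.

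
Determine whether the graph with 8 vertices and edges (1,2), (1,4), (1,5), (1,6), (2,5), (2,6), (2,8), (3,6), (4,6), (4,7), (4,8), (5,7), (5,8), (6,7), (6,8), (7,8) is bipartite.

Step 1: Attempt 2-coloring using BFS:
  Start at vertex 1, assign color 0
  Color vertex 2 with color 1 (neighbor of 1)
  Color vertex 4 with color 1 (neighbor of 1)
  Color vertex 5 with color 1 (neighbor of 1)
  Color vertex 6 with color 1 (neighbor of 1)

Step 2: Conflict found! Vertices 2 and 5 are adjacent but have the same color.
This means the graph contains an odd cycle.

The graph is NOT bipartite.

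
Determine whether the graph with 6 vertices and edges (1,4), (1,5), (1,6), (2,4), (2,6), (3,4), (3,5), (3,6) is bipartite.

Step 1: Attempt 2-coloring using BFS:
  Start at vertex 1, assign color 0
  Color vertex 4 with color 1 (neighbor of 1)
  Color vertex 5 with color 1 (neighbor of 1)
  Color vertex 6 with color 1 (neighbor of 1)
  Color vertex 2 with color 0 (neighbor of 4)
  Color vertex 3 with color 0 (neighbor of 4)

Step 2: 2-coloring succeeded. No conflicts found.
  Set A (color 0): {1, 2, 3}
  Set B (color 1): {4, 5, 6}

The graph is bipartite with partition {1, 2, 3}, {4, 5, 6}.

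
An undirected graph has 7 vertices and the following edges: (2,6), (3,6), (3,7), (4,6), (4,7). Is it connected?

Step 1: Build adjacency list from edges:
  1: (none)
  2: 6
  3: 6, 7
  4: 6, 7
  5: (none)
  6: 2, 3, 4
  7: 3, 4

Step 2: Run BFS/DFS from vertex 1:
  Visited: {1}
  Reached 1 of 7 vertices

Step 3: Only 1 of 7 vertices reached. Graph is disconnected.
Connected components: {1}, {2, 3, 4, 6, 7}, {5}
Answer: No, the graph is not connected (3 components).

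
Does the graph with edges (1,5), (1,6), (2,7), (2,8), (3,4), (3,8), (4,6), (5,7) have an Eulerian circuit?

Step 1: Find the degree of each vertex:
  deg(1) = 2
  deg(2) = 2
  deg(3) = 2
  deg(4) = 2
  deg(5) = 2
  deg(6) = 2
  deg(7) = 2
  deg(8) = 2

Step 2: Count vertices with odd degree:
  All vertices have even degree (0 odd-degree vertices)

Step 3: Apply Euler's theorem:
  - Eulerian circuit exists iff graph is connected and all vertices have even degree
  - Eulerian path exists iff graph is connected and has 0 or 2 odd-degree vertices

Graph is connected with 0 odd-degree vertices.
Both Eulerian circuit and Eulerian path exist.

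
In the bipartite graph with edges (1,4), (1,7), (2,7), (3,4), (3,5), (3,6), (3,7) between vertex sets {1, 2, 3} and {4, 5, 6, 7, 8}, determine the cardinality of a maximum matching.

Step 1: List the neighbors of each left vertex:
  1: 4, 7
  2: 7
  3: 4, 5, 6, 7

Step 2: Greedily match left vertices, then look for augmenting paths:
  Match 1 -- 4
  Match 2 -- 7
  Match 3 -- 5
  No augmenting path remains.

Step 3: Verify this is maximum:
  Matching size 3 = min(|L|, |R|) = min(3, 5), which is an upper bound, so this matching is maximum.

Maximum matching: {(1,4), (2,7), (3,5)}
Size: 3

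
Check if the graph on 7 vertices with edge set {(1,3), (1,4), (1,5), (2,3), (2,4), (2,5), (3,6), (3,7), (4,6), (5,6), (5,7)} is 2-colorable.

Step 1: Attempt 2-coloring using BFS:
  Start at vertex 1, assign color 0
  Color vertex 3 with color 1 (neighbor of 1)
  Color vertex 4 with color 1 (neighbor of 1)
  Color vertex 5 with color 1 (neighbor of 1)
  Color vertex 2 with color 0 (neighbor of 3)
  Color vertex 6 with color 0 (neighbor of 3)
  Color vertex 7 with color 0 (neighbor of 3)

Step 2: 2-coloring succeeded. No conflicts found.
  Set A (color 0): {1, 2, 6, 7}
  Set B (color 1): {3, 4, 5}

The graph is bipartite with partition {1, 2, 6, 7}, {3, 4, 5}.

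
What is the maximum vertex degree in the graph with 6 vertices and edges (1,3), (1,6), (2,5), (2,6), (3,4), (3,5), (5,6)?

Step 1: Count edges incident to each vertex:
  deg(1) = 2 (neighbors: 3, 6)
  deg(2) = 2 (neighbors: 5, 6)
  deg(3) = 3 (neighbors: 1, 4, 5)
  deg(4) = 1 (neighbors: 3)
  deg(5) = 3 (neighbors: 2, 3, 6)
  deg(6) = 3 (neighbors: 1, 2, 5)

Step 2: Find maximum:
  max(2, 2, 3, 1, 3, 3) = 3 (vertex 3)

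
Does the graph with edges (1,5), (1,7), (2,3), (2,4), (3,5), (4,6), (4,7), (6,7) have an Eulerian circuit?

Step 1: Find the degree of each vertex:
  deg(1) = 2
  deg(2) = 2
  deg(3) = 2
  deg(4) = 3
  deg(5) = 2
  deg(6) = 2
  deg(7) = 3

Step 2: Count vertices with odd degree:
  Odd-degree vertices: 4, 7 (2 total)

Step 3: Apply Euler's theorem:
  - Eulerian circuit exists iff graph is connected and all vertices have even degree
  - Eulerian path exists iff graph is connected and has 0 or 2 odd-degree vertices

Graph is connected with exactly 2 odd-degree vertices (4, 7).
Eulerian path exists (starting and ending at the odd-degree vertices), but no Eulerian circuit.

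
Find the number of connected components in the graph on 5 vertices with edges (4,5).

Step 1: Build adjacency list from edges:
  1: (none)
  2: (none)
  3: (none)
  4: 5
  5: 4

Step 2: Run BFS/DFS from vertex 1:
  Visited: {1}
  Reached 1 of 5 vertices

Step 3: Only 1 of 5 vertices reached. Graph is disconnected.
Connected components: {1}, {2}, {3}, {4, 5}
Number of connected components: 4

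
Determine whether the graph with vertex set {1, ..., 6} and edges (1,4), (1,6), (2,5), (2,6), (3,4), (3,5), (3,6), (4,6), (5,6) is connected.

Step 1: Build adjacency list from edges:
  1: 4, 6
  2: 5, 6
  3: 4, 5, 6
  4: 1, 3, 6
  5: 2, 3, 6
  6: 1, 2, 3, 4, 5

Step 2: Run BFS/DFS from vertex 1:
  Visited: {1, 4, 6, 3, 2, 5}
  Reached 6 of 6 vertices

Step 3: All 6 vertices reached from vertex 1, so the graph is connected.
Answer: Yes, the graph is connected.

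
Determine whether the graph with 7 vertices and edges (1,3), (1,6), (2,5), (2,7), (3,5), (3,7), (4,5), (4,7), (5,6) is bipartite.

Step 1: Attempt 2-coloring using BFS:
  Start at vertex 1, assign color 0
  Color vertex 3 with color 1 (neighbor of 1)
  Color vertex 6 with color 1 (neighbor of 1)
  Color vertex 5 with color 0 (neighbor of 3)
  Color vertex 7 with color 0 (neighbor of 3)
  Color vertex 2 with color 1 (neighbor of 5)
  Color vertex 4 with color 1 (neighbor of 5)

Step 2: 2-coloring succeeded. No conflicts found.
  Set A (color 0): {1, 5, 7}
  Set B (color 1): {2, 3, 4, 6}

The graph is bipartite with partition {1, 5, 7}, {2, 3, 4, 6}.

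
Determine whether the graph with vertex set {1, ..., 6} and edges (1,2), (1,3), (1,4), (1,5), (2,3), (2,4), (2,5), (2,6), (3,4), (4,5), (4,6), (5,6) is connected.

Step 1: Build adjacency list from edges:
  1: 2, 3, 4, 5
  2: 1, 3, 4, 5, 6
  3: 1, 2, 4
  4: 1, 2, 3, 5, 6
  5: 1, 2, 4, 6
  6: 2, 4, 5

Step 2: Run BFS/DFS from vertex 1:
  Visited: {1, 2, 3, 4, 5, 6}
  Reached 6 of 6 vertices

Step 3: All 6 vertices reached from vertex 1, so the graph is connected.
Answer: Yes, the graph is connected.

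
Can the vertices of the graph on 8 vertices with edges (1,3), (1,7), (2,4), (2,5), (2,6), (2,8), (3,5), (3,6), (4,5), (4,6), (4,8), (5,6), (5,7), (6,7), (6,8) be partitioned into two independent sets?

Step 1: Attempt 2-coloring using BFS:
  Start at vertex 1, assign color 0
  Color vertex 3 with color 1 (neighbor of 1)
  Color vertex 7 with color 1 (neighbor of 1)
  Color vertex 5 with color 0 (neighbor of 3)
  Color vertex 6 with color 0 (neighbor of 3)
  Color vertex 2 with color 1 (neighbor of 5)
  Color vertex 4 with color 1 (neighbor of 5)

Step 2: Conflict found! Vertices 5 and 6 are adjacent but have the same color.
This means the graph contains an odd cycle.

The graph is NOT bipartite.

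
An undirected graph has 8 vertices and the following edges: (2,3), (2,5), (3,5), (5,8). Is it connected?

Step 1: Build adjacency list from edges:
  1: (none)
  2: 3, 5
  3: 2, 5
  4: (none)
  5: 2, 3, 8
  6: (none)
  7: (none)
  8: 5

Step 2: Run BFS/DFS from vertex 1:
  Visited: {1}
  Reached 1 of 8 vertices

Step 3: Only 1 of 8 vertices reached. Graph is disconnected.
Connected components: {1}, {2, 3, 5, 8}, {4}, {6}, {7}
Answer: No, the graph is not connected (5 components).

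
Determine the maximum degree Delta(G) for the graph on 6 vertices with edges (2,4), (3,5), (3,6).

Step 1: Count edges incident to each vertex:
  deg(1) = 0 (neighbors: none)
  deg(2) = 1 (neighbors: 4)
  deg(3) = 2 (neighbors: 5, 6)
  deg(4) = 1 (neighbors: 2)
  deg(5) = 1 (neighbors: 3)
  deg(6) = 1 (neighbors: 3)

Step 2: Find maximum:
  max(0, 1, 2, 1, 1, 1) = 2 (vertex 3)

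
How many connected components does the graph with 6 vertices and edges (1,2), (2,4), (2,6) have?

Step 1: Build adjacency list from edges:
  1: 2
  2: 1, 4, 6
  3: (none)
  4: 2
  5: (none)
  6: 2

Step 2: Run BFS/DFS from vertex 1:
  Visited: {1, 2, 4, 6}
  Reached 4 of 6 vertices

Step 3: Only 4 of 6 vertices reached. Graph is disconnected.
Connected components: {1, 2, 4, 6}, {3}, {5}
Number of connected components: 3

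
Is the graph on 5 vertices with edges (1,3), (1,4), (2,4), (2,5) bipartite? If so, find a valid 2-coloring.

Step 1: Attempt 2-coloring using BFS:
  Start at vertex 1, assign color 0
  Color vertex 3 with color 1 (neighbor of 1)
  Color vertex 4 with color 1 (neighbor of 1)
  Color vertex 2 with color 0 (neighbor of 4)
  Color vertex 5 with color 1 (neighbor of 2)

Step 2: 2-coloring succeeded. No conflicts found.
  Set A (color 0): {1, 2}
  Set B (color 1): {3, 4, 5}

The graph is bipartite with partition {1, 2}, {3, 4, 5}.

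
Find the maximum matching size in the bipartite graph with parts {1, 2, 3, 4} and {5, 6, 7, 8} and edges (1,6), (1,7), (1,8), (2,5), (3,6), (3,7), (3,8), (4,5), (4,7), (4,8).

Step 1: List the neighbors of each left vertex:
  1: 6, 7, 8
  2: 5
  3: 6, 7, 8
  4: 5, 7, 8

Step 2: Greedily match left vertices, then look for augmenting paths:
  Match 1 -- 6
  Match 2 -- 5
  Match 3 -- 7
  Match 4 -- 8
  No augmenting path remains.

Step 3: Verify this is maximum:
  Matching size 4 = min(|L|, |R|) = min(4, 4), which is an upper bound, so this matching is maximum.

Maximum matching: {(1,6), (2,5), (3,7), (4,8)}
Size: 4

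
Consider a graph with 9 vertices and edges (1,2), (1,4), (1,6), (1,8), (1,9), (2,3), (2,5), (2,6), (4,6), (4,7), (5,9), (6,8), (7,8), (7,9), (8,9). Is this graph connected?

Step 1: Build adjacency list from edges:
  1: 2, 4, 6, 8, 9
  2: 1, 3, 5, 6
  3: 2
  4: 1, 6, 7
  5: 2, 9
  6: 1, 2, 4, 8
  7: 4, 8, 9
  8: 1, 6, 7, 9
  9: 1, 5, 7, 8

Step 2: Run BFS/DFS from vertex 1:
  Visited: {1, 2, 4, 6, 8, 9, 3, 5, 7}
  Reached 9 of 9 vertices

Step 3: All 9 vertices reached from vertex 1, so the graph is connected.
Answer: Yes, the graph is connected.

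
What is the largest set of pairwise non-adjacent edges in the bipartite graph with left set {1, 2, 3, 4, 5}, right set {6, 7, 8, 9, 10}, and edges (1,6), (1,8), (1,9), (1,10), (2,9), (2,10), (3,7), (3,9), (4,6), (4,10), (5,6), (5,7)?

Step 1: List the neighbors of each left vertex:
  1: 6, 8, 9, 10
  2: 9, 10
  3: 7, 9
  4: 6, 10
  5: 6, 7

Step 2: Greedily match left vertices, then look for augmenting paths:
  Match 1 -- 8
  Match 2 -- 9
  Match 3 -- 7
  Match 4 -- 10
  Match 5 -- 6
  No augmenting path remains.

Step 3: Verify this is maximum:
  Matching size 5 = min(|L|, |R|) = min(5, 5), which is an upper bound, so this matching is maximum.

Maximum matching: {(1,8), (2,9), (3,7), (4,10), (5,6)}
Size: 5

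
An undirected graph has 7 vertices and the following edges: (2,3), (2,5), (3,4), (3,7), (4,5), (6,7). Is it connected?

Step 1: Build adjacency list from edges:
  1: (none)
  2: 3, 5
  3: 2, 4, 7
  4: 3, 5
  5: 2, 4
  6: 7
  7: 3, 6

Step 2: Run BFS/DFS from vertex 1:
  Visited: {1}
  Reached 1 of 7 vertices

Step 3: Only 1 of 7 vertices reached. Graph is disconnected.
Connected components: {1}, {2, 3, 4, 5, 6, 7}
Answer: No, the graph is not connected (2 components).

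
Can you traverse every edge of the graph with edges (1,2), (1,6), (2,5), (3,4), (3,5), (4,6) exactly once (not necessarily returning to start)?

Step 1: Find the degree of each vertex:
  deg(1) = 2
  deg(2) = 2
  deg(3) = 2
  deg(4) = 2
  deg(5) = 2
  deg(6) = 2

Step 2: Count vertices with odd degree:
  All vertices have even degree (0 odd-degree vertices)

Step 3: Apply Euler's theorem:
  - Eulerian circuit exists iff graph is connected and all vertices have even degree
  - Eulerian path exists iff graph is connected and has 0 or 2 odd-degree vertices

Graph is connected with 0 odd-degree vertices.
Both Eulerian circuit and Eulerian path exist.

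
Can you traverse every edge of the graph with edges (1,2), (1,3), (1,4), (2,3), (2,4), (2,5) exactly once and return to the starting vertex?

Step 1: Find the degree of each vertex:
  deg(1) = 3
  deg(2) = 4
  deg(3) = 2
  deg(4) = 2
  deg(5) = 1

Step 2: Count vertices with odd degree:
  Odd-degree vertices: 1, 5 (2 total)

Step 3: Apply Euler's theorem:
  - Eulerian circuit exists iff graph is connected and all vertices have even degree
  - Eulerian path exists iff graph is connected and has 0 or 2 odd-degree vertices

Graph is connected with exactly 2 odd-degree vertices (1, 5).
Eulerian path exists (starting and ending at the odd-degree vertices), but no Eulerian circuit.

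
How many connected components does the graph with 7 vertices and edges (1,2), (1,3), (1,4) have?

Step 1: Build adjacency list from edges:
  1: 2, 3, 4
  2: 1
  3: 1
  4: 1
  5: (none)
  6: (none)
  7: (none)

Step 2: Run BFS/DFS from vertex 1:
  Visited: {1, 2, 3, 4}
  Reached 4 of 7 vertices

Step 3: Only 4 of 7 vertices reached. Graph is disconnected.
Connected components: {1, 2, 3, 4}, {5}, {6}, {7}
Number of connected components: 4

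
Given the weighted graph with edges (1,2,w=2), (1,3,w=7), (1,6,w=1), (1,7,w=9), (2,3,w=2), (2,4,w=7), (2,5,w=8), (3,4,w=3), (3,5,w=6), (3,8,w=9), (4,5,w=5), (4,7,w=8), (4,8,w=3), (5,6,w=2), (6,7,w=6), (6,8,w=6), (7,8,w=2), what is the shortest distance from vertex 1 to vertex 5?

Step 1: Build adjacency list with weights:
  1: 2(w=2), 3(w=7), 6(w=1), 7(w=9)
  2: 1(w=2), 3(w=2), 4(w=7), 5(w=8)
  3: 1(w=7), 2(w=2), 4(w=3), 5(w=6), 8(w=9)
  4: 2(w=7), 3(w=3), 5(w=5), 7(w=8), 8(w=3)
  5: 2(w=8), 3(w=6), 4(w=5), 6(w=2)
  6: 1(w=1), 5(w=2), 7(w=6), 8(w=6)
  7: 1(w=9), 4(w=8), 6(w=6), 8(w=2)
  8: 3(w=9), 4(w=3), 6(w=6), 7(w=2)

Step 2: Apply Dijkstra's algorithm from vertex 1:
  Visit vertex 1 (distance=0)
    Update dist[2] = 2
    Update dist[3] = 7
    Update dist[6] = 1
    Update dist[7] = 9
  Visit vertex 6 (distance=1)
    Update dist[5] = 3
    Update dist[7] = 7
    Update dist[8] = 7
  Visit vertex 2 (distance=2)
    Update dist[3] = 4
    Update dist[4] = 9
  Visit vertex 5 (distance=3)
    Update dist[4] = 8

Step 3: Shortest path: 1 -> 6 -> 5
Total weight: 1 + 2 = 3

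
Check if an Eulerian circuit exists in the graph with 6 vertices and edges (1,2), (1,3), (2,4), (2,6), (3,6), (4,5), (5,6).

Step 1: Find the degree of each vertex:
  deg(1) = 2
  deg(2) = 3
  deg(3) = 2
  deg(4) = 2
  deg(5) = 2
  deg(6) = 3

Step 2: Count vertices with odd degree:
  Odd-degree vertices: 2, 6 (2 total)

Step 3: Apply Euler's theorem:
  - Eulerian circuit exists iff graph is connected and all vertices have even degree
  - Eulerian path exists iff graph is connected and has 0 or 2 odd-degree vertices

Graph is connected with exactly 2 odd-degree vertices (2, 6).
Eulerian path exists (starting and ending at the odd-degree vertices), but no Eulerian circuit.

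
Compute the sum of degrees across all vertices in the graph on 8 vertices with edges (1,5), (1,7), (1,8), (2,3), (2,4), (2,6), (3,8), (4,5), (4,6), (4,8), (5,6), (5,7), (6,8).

Step 1: Count edges incident to each vertex:
  deg(1) = 3 (neighbors: 5, 7, 8)
  deg(2) = 3 (neighbors: 3, 4, 6)
  deg(3) = 2 (neighbors: 2, 8)
  deg(4) = 4 (neighbors: 2, 5, 6, 8)
  deg(5) = 4 (neighbors: 1, 4, 6, 7)
  deg(6) = 4 (neighbors: 2, 4, 5, 8)
  deg(7) = 2 (neighbors: 1, 5)
  deg(8) = 4 (neighbors: 1, 3, 4, 6)

Step 2: Sum all degrees:
  3 + 3 + 2 + 4 + 4 + 4 + 2 + 4 = 26

Verification: sum of degrees = 2 * |E| = 2 * 13 = 26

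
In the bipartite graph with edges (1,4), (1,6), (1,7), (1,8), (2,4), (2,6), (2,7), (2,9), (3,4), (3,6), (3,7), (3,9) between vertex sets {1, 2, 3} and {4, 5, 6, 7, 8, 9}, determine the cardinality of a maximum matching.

Step 1: List the neighbors of each left vertex:
  1: 4, 6, 7, 8
  2: 4, 6, 7, 9
  3: 4, 6, 7, 9

Step 2: Greedily match left vertices, then look for augmenting paths:
  Match 1 -- 4
  Match 2 -- 6
  Match 3 -- 7
  No augmenting path remains.

Step 3: Verify this is maximum:
  Matching size 3 = min(|L|, |R|) = min(3, 6), which is an upper bound, so this matching is maximum.

Maximum matching: {(1,4), (2,6), (3,7)}
Size: 3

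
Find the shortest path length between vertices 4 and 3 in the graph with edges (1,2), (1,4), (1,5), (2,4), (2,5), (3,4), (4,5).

Step 1: Build adjacency list:
  1: 2, 4, 5
  2: 1, 4, 5
  3: 4
  4: 1, 2, 3, 5
  5: 1, 2, 4

Step 2: BFS from vertex 4 to find shortest path to 3:
  vertex 1 reached at distance 1
  vertex 2 reached at distance 1
  vertex 3 reached at distance 1

Step 3: Shortest path: 4 -> 3
Path length: 1 edge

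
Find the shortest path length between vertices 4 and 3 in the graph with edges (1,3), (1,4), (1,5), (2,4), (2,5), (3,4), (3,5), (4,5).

Step 1: Build adjacency list:
  1: 3, 4, 5
  2: 4, 5
  3: 1, 4, 5
  4: 1, 2, 3, 5
  5: 1, 2, 3, 4

Step 2: BFS from vertex 4 to find shortest path to 3:
  vertex 1 reached at distance 1
  vertex 2 reached at distance 1
  vertex 3 reached at distance 1

Step 3: Shortest path: 4 -> 3
Path length: 1 edge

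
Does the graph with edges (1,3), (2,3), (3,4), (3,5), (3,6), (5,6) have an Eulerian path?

Step 1: Find the degree of each vertex:
  deg(1) = 1
  deg(2) = 1
  deg(3) = 5
  deg(4) = 1
  deg(5) = 2
  deg(6) = 2

Step 2: Count vertices with odd degree:
  Odd-degree vertices: 1, 2, 3, 4 (4 total)

Step 3: Apply Euler's theorem:
  - Eulerian circuit exists iff graph is connected and all vertices have even degree
  - Eulerian path exists iff graph is connected and has 0 or 2 odd-degree vertices

Graph has 4 odd-degree vertices (need 0 or 2).
Neither Eulerian path nor Eulerian circuit exists.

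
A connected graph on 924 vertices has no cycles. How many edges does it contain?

A tree on n vertices always has exactly n - 1 edges.
For n = 924: edges = 924 - 1 = 923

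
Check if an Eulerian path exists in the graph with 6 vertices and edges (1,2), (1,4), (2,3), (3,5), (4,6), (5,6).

Step 1: Find the degree of each vertex:
  deg(1) = 2
  deg(2) = 2
  deg(3) = 2
  deg(4) = 2
  deg(5) = 2
  deg(6) = 2

Step 2: Count vertices with odd degree:
  All vertices have even degree (0 odd-degree vertices)

Step 3: Apply Euler's theorem:
  - Eulerian circuit exists iff graph is connected and all vertices have even degree
  - Eulerian path exists iff graph is connected and has 0 or 2 odd-degree vertices

Graph is connected with 0 odd-degree vertices.
Both Eulerian circuit and Eulerian path exist.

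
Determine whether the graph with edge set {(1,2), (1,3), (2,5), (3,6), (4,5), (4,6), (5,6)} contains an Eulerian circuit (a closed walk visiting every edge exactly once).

Step 1: Find the degree of each vertex:
  deg(1) = 2
  deg(2) = 2
  deg(3) = 2
  deg(4) = 2
  deg(5) = 3
  deg(6) = 3

Step 2: Count vertices with odd degree:
  Odd-degree vertices: 5, 6 (2 total)

Step 3: Apply Euler's theorem:
  - Eulerian circuit exists iff graph is connected and all vertices have even degree
  - Eulerian path exists iff graph is connected and has 0 or 2 odd-degree vertices

Graph is connected with exactly 2 odd-degree vertices (5, 6).
Eulerian path exists (starting and ending at the odd-degree vertices), but no Eulerian circuit.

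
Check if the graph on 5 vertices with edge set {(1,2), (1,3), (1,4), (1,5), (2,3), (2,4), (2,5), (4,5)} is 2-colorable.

Step 1: Attempt 2-coloring using BFS:
  Start at vertex 1, assign color 0
  Color vertex 2 with color 1 (neighbor of 1)
  Color vertex 3 with color 1 (neighbor of 1)
  Color vertex 4 with color 1 (neighbor of 1)
  Color vertex 5 with color 1 (neighbor of 1)

Step 2: Conflict found! Vertices 2 and 3 are adjacent but have the same color.
This means the graph contains an odd cycle.

The graph is NOT bipartite.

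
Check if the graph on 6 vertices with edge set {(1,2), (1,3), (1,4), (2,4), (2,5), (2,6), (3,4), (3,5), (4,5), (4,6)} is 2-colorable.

Step 1: Attempt 2-coloring using BFS:
  Start at vertex 1, assign color 0
  Color vertex 2 with color 1 (neighbor of 1)
  Color vertex 3 with color 1 (neighbor of 1)
  Color vertex 4 with color 1 (neighbor of 1)

Step 2: Conflict found! Vertices 2 and 4 are adjacent but have the same color.
This means the graph contains an odd cycle.

The graph is NOT bipartite.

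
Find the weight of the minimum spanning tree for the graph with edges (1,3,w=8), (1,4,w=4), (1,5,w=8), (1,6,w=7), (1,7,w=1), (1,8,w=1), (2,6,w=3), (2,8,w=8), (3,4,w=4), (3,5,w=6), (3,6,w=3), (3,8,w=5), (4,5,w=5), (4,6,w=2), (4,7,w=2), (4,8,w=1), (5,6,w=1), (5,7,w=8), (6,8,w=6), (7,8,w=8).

Apply Kruskal's algorithm (sort edges by weight, add if no cycle):

Sorted edges by weight:
  (1,8) w=1
  (1,7) w=1
  (4,8) w=1
  (5,6) w=1
  (4,7) w=2
  (4,6) w=2
  (2,6) w=3
  (3,6) w=3
  (1,4) w=4
  (3,4) w=4
  (3,8) w=5
  (4,5) w=5
  (3,5) w=6
  (6,8) w=6
  (1,6) w=7
  (1,5) w=8
  (1,3) w=8
  (2,8) w=8
  (5,7) w=8
  (7,8) w=8

Add edge (1,8) w=1 -- no cycle. Running total: 1
Add edge (1,7) w=1 -- no cycle. Running total: 2
Add edge (4,8) w=1 -- no cycle. Running total: 3
Add edge (5,6) w=1 -- no cycle. Running total: 4
Skip edge (4,7) w=2 -- would create cycle
Add edge (4,6) w=2 -- no cycle. Running total: 6
Add edge (2,6) w=3 -- no cycle. Running total: 9
Add edge (3,6) w=3 -- no cycle. Running total: 12

MST edges: (1,8,w=1), (1,7,w=1), (4,8,w=1), (5,6,w=1), (4,6,w=2), (2,6,w=3), (3,6,w=3)
Total MST weight: 1 + 1 + 1 + 1 + 2 + 3 + 3 = 12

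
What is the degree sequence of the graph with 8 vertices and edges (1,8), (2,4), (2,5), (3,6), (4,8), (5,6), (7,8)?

Step 1: Count edges incident to each vertex:
  deg(1) = 1 (neighbors: 8)
  deg(2) = 2 (neighbors: 4, 5)
  deg(3) = 1 (neighbors: 6)
  deg(4) = 2 (neighbors: 2, 8)
  deg(5) = 2 (neighbors: 2, 6)
  deg(6) = 2 (neighbors: 3, 5)
  deg(7) = 1 (neighbors: 8)
  deg(8) = 3 (neighbors: 1, 4, 7)

Step 2: Sort degrees in non-increasing order:
  Degrees: [1, 2, 1, 2, 2, 2, 1, 3] -> sorted: [3, 2, 2, 2, 2, 1, 1, 1]

Degree sequence: [3, 2, 2, 2, 2, 1, 1, 1]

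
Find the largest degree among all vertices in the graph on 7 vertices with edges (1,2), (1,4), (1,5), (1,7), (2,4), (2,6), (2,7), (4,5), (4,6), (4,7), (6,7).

Step 1: Count edges incident to each vertex:
  deg(1) = 4 (neighbors: 2, 4, 5, 7)
  deg(2) = 4 (neighbors: 1, 4, 6, 7)
  deg(3) = 0 (neighbors: none)
  deg(4) = 5 (neighbors: 1, 2, 5, 6, 7)
  deg(5) = 2 (neighbors: 1, 4)
  deg(6) = 3 (neighbors: 2, 4, 7)
  deg(7) = 4 (neighbors: 1, 2, 4, 6)

Step 2: Find maximum:
  max(4, 4, 0, 5, 2, 3, 4) = 5 (vertex 4)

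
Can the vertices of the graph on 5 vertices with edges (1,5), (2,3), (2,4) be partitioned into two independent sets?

Step 1: Attempt 2-coloring using BFS:
  Start at vertex 1, assign color 0
  Color vertex 5 with color 1 (neighbor of 1)
  Start new component at vertex 2, assign color 0
  Color vertex 3 with color 1 (neighbor of 2)
  Color vertex 4 with color 1 (neighbor of 2)

Step 2: 2-coloring succeeded. No conflicts found.
  Set A (color 0): {1, 2}
  Set B (color 1): {3, 4, 5}

The graph is bipartite with partition {1, 2}, {3, 4, 5}.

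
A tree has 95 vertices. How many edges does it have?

A tree on n vertices always has exactly n - 1 edges.
For n = 95: edges = 95 - 1 = 94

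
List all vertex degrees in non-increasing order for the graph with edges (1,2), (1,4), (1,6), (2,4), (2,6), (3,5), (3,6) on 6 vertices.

Step 1: Count edges incident to each vertex:
  deg(1) = 3 (neighbors: 2, 4, 6)
  deg(2) = 3 (neighbors: 1, 4, 6)
  deg(3) = 2 (neighbors: 5, 6)
  deg(4) = 2 (neighbors: 1, 2)
  deg(5) = 1 (neighbors: 3)
  deg(6) = 3 (neighbors: 1, 2, 3)

Step 2: Sort degrees in non-increasing order:
  Degrees: [3, 3, 2, 2, 1, 3] -> sorted: [3, 3, 3, 2, 2, 1]

Degree sequence: [3, 3, 3, 2, 2, 1]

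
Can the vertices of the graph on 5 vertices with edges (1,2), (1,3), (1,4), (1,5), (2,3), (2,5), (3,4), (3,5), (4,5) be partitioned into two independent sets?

Step 1: Attempt 2-coloring using BFS:
  Start at vertex 1, assign color 0
  Color vertex 2 with color 1 (neighbor of 1)
  Color vertex 3 with color 1 (neighbor of 1)
  Color vertex 4 with color 1 (neighbor of 1)
  Color vertex 5 with color 1 (neighbor of 1)

Step 2: Conflict found! Vertices 2 and 3 are adjacent but have the same color.
This means the graph contains an odd cycle.

The graph is NOT bipartite.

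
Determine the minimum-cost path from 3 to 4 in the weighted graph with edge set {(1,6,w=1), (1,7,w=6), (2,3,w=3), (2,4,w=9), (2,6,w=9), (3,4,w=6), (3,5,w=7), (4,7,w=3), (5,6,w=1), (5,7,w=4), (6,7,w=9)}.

Step 1: Build adjacency list with weights:
  1: 6(w=1), 7(w=6)
  2: 3(w=3), 4(w=9), 6(w=9)
  3: 2(w=3), 4(w=6), 5(w=7)
  4: 2(w=9), 3(w=6), 7(w=3)
  5: 3(w=7), 6(w=1), 7(w=4)
  6: 1(w=1), 2(w=9), 5(w=1), 7(w=9)
  7: 1(w=6), 4(w=3), 5(w=4), 6(w=9)

Step 2: Apply Dijkstra's algorithm from vertex 3:
  Visit vertex 3 (distance=0)
    Update dist[2] = 3
    Update dist[4] = 6
    Update dist[5] = 7
  Visit vertex 2 (distance=3)
    Update dist[6] = 12
  Visit vertex 4 (distance=6)
    Update dist[7] = 9

Step 3: Shortest path: 3 -> 4
Total weight: 6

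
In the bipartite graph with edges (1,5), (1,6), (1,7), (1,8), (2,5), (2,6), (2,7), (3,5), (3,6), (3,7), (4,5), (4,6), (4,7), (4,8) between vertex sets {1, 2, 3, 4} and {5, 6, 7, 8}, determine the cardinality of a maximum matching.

Step 1: List the neighbors of each left vertex:
  1: 5, 6, 7, 8
  2: 5, 6, 7
  3: 5, 6, 7
  4: 5, 6, 7, 8

Step 2: Greedily match left vertices, then look for augmenting paths:
  Match 1 -- 5
  Match 2 -- 6
  Match 3 -- 7
  Match 4 -- 8
  No augmenting path remains.

Step 3: Verify this is maximum:
  Matching size 4 = min(|L|, |R|) = min(4, 4), which is an upper bound, so this matching is maximum.

Maximum matching: {(1,5), (2,6), (3,7), (4,8)}
Size: 4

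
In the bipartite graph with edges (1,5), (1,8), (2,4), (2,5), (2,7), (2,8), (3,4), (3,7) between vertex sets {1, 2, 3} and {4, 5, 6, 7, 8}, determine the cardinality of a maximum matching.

Step 1: List the neighbors of each left vertex:
  1: 5, 8
  2: 4, 5, 7, 8
  3: 4, 7

Step 2: Greedily match left vertices, then look for augmenting paths:
  Match 1 -- 5
  Match 2 -- 4
  Match 3 -- 7
  No augmenting path remains.

Step 3: Verify this is maximum:
  Matching size 3 = min(|L|, |R|) = min(3, 5), which is an upper bound, so this matching is maximum.

Maximum matching: {(1,5), (2,4), (3,7)}
Size: 3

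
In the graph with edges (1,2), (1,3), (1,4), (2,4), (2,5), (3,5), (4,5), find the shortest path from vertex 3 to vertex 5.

Step 1: Build adjacency list:
  1: 2, 3, 4
  2: 1, 4, 5
  3: 1, 5
  4: 1, 2, 5
  5: 2, 3, 4

Step 2: BFS from vertex 3 to find shortest path to 5:
  vertex 1 reached at distance 1
  vertex 5 reached at distance 1

Step 3: Shortest path: 3 -> 5
Path length: 1 edge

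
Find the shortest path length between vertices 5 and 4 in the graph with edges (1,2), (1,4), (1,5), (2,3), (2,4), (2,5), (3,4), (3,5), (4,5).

Step 1: Build adjacency list:
  1: 2, 4, 5
  2: 1, 3, 4, 5
  3: 2, 4, 5
  4: 1, 2, 3, 5
  5: 1, 2, 3, 4

Step 2: BFS from vertex 5 to find shortest path to 4:
  vertex 1 reached at distance 1
  vertex 2 reached at distance 1
  vertex 3 reached at distance 1
  vertex 4 reached at distance 1

Step 3: Shortest path: 5 -> 4
Path length: 1 edge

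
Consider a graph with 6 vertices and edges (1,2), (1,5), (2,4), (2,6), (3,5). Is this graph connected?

Step 1: Build adjacency list from edges:
  1: 2, 5
  2: 1, 4, 6
  3: 5
  4: 2
  5: 1, 3
  6: 2

Step 2: Run BFS/DFS from vertex 1:
  Visited: {1, 2, 5, 4, 6, 3}
  Reached 6 of 6 vertices

Step 3: All 6 vertices reached from vertex 1, so the graph is connected.
Answer: Yes, the graph is connected.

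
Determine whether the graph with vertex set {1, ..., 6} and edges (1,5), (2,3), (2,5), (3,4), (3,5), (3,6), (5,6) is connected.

Step 1: Build adjacency list from edges:
  1: 5
  2: 3, 5
  3: 2, 4, 5, 6
  4: 3
  5: 1, 2, 3, 6
  6: 3, 5

Step 2: Run BFS/DFS from vertex 1:
  Visited: {1, 5, 2, 3, 6, 4}
  Reached 6 of 6 vertices

Step 3: All 6 vertices reached from vertex 1, so the graph is connected.
Answer: Yes, the graph is connected.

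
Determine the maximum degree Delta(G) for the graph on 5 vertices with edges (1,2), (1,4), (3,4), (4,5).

Step 1: Count edges incident to each vertex:
  deg(1) = 2 (neighbors: 2, 4)
  deg(2) = 1 (neighbors: 1)
  deg(3) = 1 (neighbors: 4)
  deg(4) = 3 (neighbors: 1, 3, 5)
  deg(5) = 1 (neighbors: 4)

Step 2: Find maximum:
  max(2, 1, 1, 3, 1) = 3 (vertex 4)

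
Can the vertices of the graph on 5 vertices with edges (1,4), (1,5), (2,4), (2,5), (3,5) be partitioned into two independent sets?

Step 1: Attempt 2-coloring using BFS:
  Start at vertex 1, assign color 0
  Color vertex 4 with color 1 (neighbor of 1)
  Color vertex 5 with color 1 (neighbor of 1)
  Color vertex 2 with color 0 (neighbor of 4)
  Color vertex 3 with color 0 (neighbor of 5)

Step 2: 2-coloring succeeded. No conflicts found.
  Set A (color 0): {1, 2, 3}
  Set B (color 1): {4, 5}

The graph is bipartite with partition {1, 2, 3}, {4, 5}.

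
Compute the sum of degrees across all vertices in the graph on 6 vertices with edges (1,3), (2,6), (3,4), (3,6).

Step 1: Count edges incident to each vertex:
  deg(1) = 1 (neighbors: 3)
  deg(2) = 1 (neighbors: 6)
  deg(3) = 3 (neighbors: 1, 4, 6)
  deg(4) = 1 (neighbors: 3)
  deg(5) = 0 (neighbors: none)
  deg(6) = 2 (neighbors: 2, 3)

Step 2: Sum all degrees:
  1 + 1 + 3 + 1 + 0 + 2 = 8

Verification: sum of degrees = 2 * |E| = 2 * 4 = 8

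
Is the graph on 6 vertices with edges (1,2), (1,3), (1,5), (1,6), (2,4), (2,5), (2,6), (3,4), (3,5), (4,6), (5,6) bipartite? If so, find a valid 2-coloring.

Step 1: Attempt 2-coloring using BFS:
  Start at vertex 1, assign color 0
  Color vertex 2 with color 1 (neighbor of 1)
  Color vertex 3 with color 1 (neighbor of 1)
  Color vertex 5 with color 1 (neighbor of 1)
  Color vertex 6 with color 1 (neighbor of 1)
  Color vertex 4 with color 0 (neighbor of 2)

Step 2: Conflict found! Vertices 2 and 5 are adjacent but have the same color.
This means the graph contains an odd cycle.

The graph is NOT bipartite.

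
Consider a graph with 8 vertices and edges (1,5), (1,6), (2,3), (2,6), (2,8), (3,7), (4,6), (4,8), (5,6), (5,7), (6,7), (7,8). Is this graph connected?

Step 1: Build adjacency list from edges:
  1: 5, 6
  2: 3, 6, 8
  3: 2, 7
  4: 6, 8
  5: 1, 6, 7
  6: 1, 2, 4, 5, 7
  7: 3, 5, 6, 8
  8: 2, 4, 7

Step 2: Run BFS/DFS from vertex 1:
  Visited: {1, 5, 6, 7, 2, 4, 3, 8}
  Reached 8 of 8 vertices

Step 3: All 8 vertices reached from vertex 1, so the graph is connected.
Answer: Yes, the graph is connected.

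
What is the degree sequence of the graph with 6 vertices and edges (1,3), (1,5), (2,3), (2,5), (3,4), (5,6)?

Step 1: Count edges incident to each vertex:
  deg(1) = 2 (neighbors: 3, 5)
  deg(2) = 2 (neighbors: 3, 5)
  deg(3) = 3 (neighbors: 1, 2, 4)
  deg(4) = 1 (neighbors: 3)
  deg(5) = 3 (neighbors: 1, 2, 6)
  deg(6) = 1 (neighbors: 5)

Step 2: Sort degrees in non-increasing order:
  Degrees: [2, 2, 3, 1, 3, 1] -> sorted: [3, 3, 2, 2, 1, 1]

Degree sequence: [3, 3, 2, 2, 1, 1]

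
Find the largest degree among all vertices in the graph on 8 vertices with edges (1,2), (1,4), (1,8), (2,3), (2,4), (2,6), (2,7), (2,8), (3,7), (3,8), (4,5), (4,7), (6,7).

Step 1: Count edges incident to each vertex:
  deg(1) = 3 (neighbors: 2, 4, 8)
  deg(2) = 6 (neighbors: 1, 3, 4, 6, 7, 8)
  deg(3) = 3 (neighbors: 2, 7, 8)
  deg(4) = 4 (neighbors: 1, 2, 5, 7)
  deg(5) = 1 (neighbors: 4)
  deg(6) = 2 (neighbors: 2, 7)
  deg(7) = 4 (neighbors: 2, 3, 4, 6)
  deg(8) = 3 (neighbors: 1, 2, 3)

Step 2: Find maximum:
  max(3, 6, 3, 4, 1, 2, 4, 3) = 6 (vertex 2)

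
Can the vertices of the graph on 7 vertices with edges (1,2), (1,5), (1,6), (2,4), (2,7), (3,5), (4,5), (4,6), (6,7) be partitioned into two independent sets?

Step 1: Attempt 2-coloring using BFS:
  Start at vertex 1, assign color 0
  Color vertex 2 with color 1 (neighbor of 1)
  Color vertex 5 with color 1 (neighbor of 1)
  Color vertex 6 with color 1 (neighbor of 1)
  Color vertex 4 with color 0 (neighbor of 2)
  Color vertex 7 with color 0 (neighbor of 2)
  Color vertex 3 with color 0 (neighbor of 5)

Step 2: 2-coloring succeeded. No conflicts found.
  Set A (color 0): {1, 3, 4, 7}
  Set B (color 1): {2, 5, 6}

The graph is bipartite with partition {1, 3, 4, 7}, {2, 5, 6}.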